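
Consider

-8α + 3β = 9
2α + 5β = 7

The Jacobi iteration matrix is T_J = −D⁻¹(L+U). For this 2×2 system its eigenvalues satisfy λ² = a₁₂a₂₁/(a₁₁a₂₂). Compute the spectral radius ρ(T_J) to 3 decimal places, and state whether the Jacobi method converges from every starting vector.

0.387

a₁₂a₂₁/(a₁₁a₂₂) = (3)·(2) / ((-8)·(5)) = -0.150000
ρ = √|-0.150000| = √0.150000 = 0.387
ρ < 1, so Jacobi converges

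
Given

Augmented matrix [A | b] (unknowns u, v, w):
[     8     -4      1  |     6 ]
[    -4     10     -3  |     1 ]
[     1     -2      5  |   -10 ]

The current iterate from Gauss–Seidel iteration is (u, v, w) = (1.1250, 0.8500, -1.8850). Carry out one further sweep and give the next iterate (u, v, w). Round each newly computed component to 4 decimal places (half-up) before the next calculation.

(1.4106, 0.0987, -2.2426)

One sweep:
  u = (6 - (-4)·0.8500 - (1)·-1.8850) / (8) = 1.4106
  v = (1 - (-4)·1.4106 - (-3)·-1.8850) / (10) = 0.0987
  w = (-10 - (1)·1.4106 - (-2)·0.0987) / (5) = -2.2426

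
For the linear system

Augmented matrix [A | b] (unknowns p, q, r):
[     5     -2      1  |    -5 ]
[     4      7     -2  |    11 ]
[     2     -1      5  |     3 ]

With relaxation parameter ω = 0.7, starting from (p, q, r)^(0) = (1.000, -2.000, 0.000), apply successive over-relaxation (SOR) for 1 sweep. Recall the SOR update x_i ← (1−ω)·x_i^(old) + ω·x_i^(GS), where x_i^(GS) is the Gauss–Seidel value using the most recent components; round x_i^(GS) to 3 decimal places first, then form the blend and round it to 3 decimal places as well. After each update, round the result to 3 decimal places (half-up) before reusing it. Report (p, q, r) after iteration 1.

Iteration 1:
  p: GS value = (-5 - (-2)·-2.000 - (1)·0.000) / (5) = -1.800;  p ← (1−ω)·1.000 + ω·-1.800 = -0.960
  q: GS value = (11 - (4)·-0.960 - (-2)·0.000) / (7) = 2.120;  q ← (1−ω)·-2.000 + ω·2.120 = 0.884
  r: GS value = (3 - (2)·-0.960 - (-1)·0.884) / (5) = 1.161;  r ← (1−ω)·0.000 + ω·1.161 = 0.813

(-0.960, 0.884, 0.813)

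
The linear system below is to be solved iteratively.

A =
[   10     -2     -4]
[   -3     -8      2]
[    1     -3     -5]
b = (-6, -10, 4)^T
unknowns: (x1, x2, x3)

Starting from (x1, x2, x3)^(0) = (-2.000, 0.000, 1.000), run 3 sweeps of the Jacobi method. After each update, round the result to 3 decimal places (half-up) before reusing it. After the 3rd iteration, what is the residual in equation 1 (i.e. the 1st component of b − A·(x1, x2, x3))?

2.424

Iteration 1:
  x1 = (-6 - (-2)·0.000 - (-4)·1.000) / (10) = -0.200
  x2 = (-10 - (-3)·-2.000 - (2)·1.000) / (-8) = 2.250
  x3 = (4 - (1)·-2.000 - (-3)·0.000) / (-5) = -1.200
Iteration 2:
  x1 = (-6 - (-2)·2.250 - (-4)·-1.200) / (10) = -0.630
  x2 = (-10 - (-3)·-0.200 - (2)·-1.200) / (-8) = 1.025
  x3 = (4 - (1)·-0.200 - (-3)·2.250) / (-5) = -2.190
Iteration 3:
  x1 = (-6 - (-2)·1.025 - (-4)·-2.190) / (10) = -1.271
  x2 = (-10 - (-3)·-0.630 - (2)·-2.190) / (-8) = 0.939
  x3 = (4 - (1)·-0.630 - (-3)·1.025) / (-5) = -1.541
Residual b − A·x = (2.424, -3.219, 0.383)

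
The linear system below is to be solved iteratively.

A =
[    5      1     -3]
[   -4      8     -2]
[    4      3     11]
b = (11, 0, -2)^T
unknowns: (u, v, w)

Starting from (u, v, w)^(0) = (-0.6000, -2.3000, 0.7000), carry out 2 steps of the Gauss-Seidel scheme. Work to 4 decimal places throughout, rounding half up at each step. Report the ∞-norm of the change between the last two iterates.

2.2847

Iteration 1:
  u = (11 - (1)·-2.3000 - (-3)·0.7000) / (5) = 3.0800
  v = (0 - (-4)·3.0800 - (-2)·0.7000) / (8) = 1.7150
  w = (-2 - (4)·3.0800 - (3)·1.7150) / (11) = -1.7695
Iteration 2:
  u = (11 - (1)·1.7150 - (-3)·-1.7695) / (5) = 0.7953
  v = (0 - (-4)·0.7953 - (-2)·-1.7695) / (8) = -0.0447
  w = (-2 - (4)·0.7953 - (3)·-0.0447) / (11) = -0.4588
Change: (-2.2847, -1.7597, 1.3107) → max |·| = 2.2847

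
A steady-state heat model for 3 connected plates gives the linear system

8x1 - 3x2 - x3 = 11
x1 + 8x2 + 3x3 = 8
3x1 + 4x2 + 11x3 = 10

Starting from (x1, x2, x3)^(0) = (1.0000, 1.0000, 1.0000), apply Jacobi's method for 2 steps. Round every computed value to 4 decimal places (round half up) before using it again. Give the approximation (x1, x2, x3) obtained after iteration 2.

(1.5966, 0.6634, 0.2159)

Iteration 1:
  x1 = (11 - (-3)·1.0000 - (-1)·1.0000) / (8) = 1.8750
  x2 = (8 - (1)·1.0000 - (3)·1.0000) / (8) = 0.5000
  x3 = (10 - (3)·1.0000 - (4)·1.0000) / (11) = 0.2727
Iteration 2:
  x1 = (11 - (-3)·0.5000 - (-1)·0.2727) / (8) = 1.5966
  x2 = (8 - (1)·1.8750 - (3)·0.2727) / (8) = 0.6634
  x3 = (10 - (3)·1.8750 - (4)·0.5000) / (11) = 0.2159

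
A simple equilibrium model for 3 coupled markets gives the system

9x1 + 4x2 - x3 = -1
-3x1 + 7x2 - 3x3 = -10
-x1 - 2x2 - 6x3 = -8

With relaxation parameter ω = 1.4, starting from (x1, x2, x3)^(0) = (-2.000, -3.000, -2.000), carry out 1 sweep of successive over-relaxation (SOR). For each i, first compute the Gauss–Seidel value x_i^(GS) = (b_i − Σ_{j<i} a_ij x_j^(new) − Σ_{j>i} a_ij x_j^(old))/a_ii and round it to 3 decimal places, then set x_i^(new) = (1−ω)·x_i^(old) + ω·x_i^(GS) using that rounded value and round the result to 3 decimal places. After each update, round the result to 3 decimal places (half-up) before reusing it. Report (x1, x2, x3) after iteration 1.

Iteration 1:
  x1: GS value = (-1 - (4)·-3.000 - (-1)·-2.000) / (9) = 1.000;  x1 ← (1−ω)·-2.000 + ω·1.000 = 2.200
  x2: GS value = (-10 - (-3)·2.200 - (-3)·-2.000) / (7) = -1.343;  x2 ← (1−ω)·-3.000 + ω·-1.343 = -0.680
  x3: GS value = (-8 - (-1)·2.200 - (-2)·-0.680) / (-6) = 1.193;  x3 ← (1−ω)·-2.000 + ω·1.193 = 2.470

(2.200, -0.680, 2.470)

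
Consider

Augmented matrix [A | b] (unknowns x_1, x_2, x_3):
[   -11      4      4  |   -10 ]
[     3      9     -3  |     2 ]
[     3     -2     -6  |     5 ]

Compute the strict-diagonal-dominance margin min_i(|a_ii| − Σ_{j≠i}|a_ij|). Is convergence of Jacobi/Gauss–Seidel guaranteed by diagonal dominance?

row 1: |-11| − (4+4) = 3
row 2: |9| − (3+3) = 3
row 3: |-6| − (3+2) = 1
minimum over rows = 1 → strictly diagonally dominant (convergence guaranteed)

1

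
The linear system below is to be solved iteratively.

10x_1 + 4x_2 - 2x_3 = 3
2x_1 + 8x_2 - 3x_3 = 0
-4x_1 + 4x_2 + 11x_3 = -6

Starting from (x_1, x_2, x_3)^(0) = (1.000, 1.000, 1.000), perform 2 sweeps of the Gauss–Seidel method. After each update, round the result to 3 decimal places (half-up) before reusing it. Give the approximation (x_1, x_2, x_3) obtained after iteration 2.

Iteration 1:
  x_1 = (3 - (4)·1.000 - (-2)·1.000) / (10) = 0.100
  x_2 = (0 - (2)·0.100 - (-3)·1.000) / (8) = 0.350
  x_3 = (-6 - (-4)·0.100 - (4)·0.350) / (11) = -0.636
Iteration 2:
  x_1 = (3 - (4)·0.350 - (-2)·-0.636) / (10) = 0.033
  x_2 = (0 - (2)·0.033 - (-3)·-0.636) / (8) = -0.247
  x_3 = (-6 - (-4)·0.033 - (4)·-0.247) / (11) = -0.444

(0.033, -0.247, -0.444)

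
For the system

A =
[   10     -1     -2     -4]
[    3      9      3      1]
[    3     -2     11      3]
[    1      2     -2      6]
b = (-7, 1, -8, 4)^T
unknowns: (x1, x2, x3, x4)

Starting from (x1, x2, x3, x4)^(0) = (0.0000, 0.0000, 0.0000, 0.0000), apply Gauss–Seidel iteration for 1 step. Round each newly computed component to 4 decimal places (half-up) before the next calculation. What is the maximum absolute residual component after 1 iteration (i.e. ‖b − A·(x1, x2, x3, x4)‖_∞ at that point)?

Iteration 1:
  x1 = (-7 - (-1)·0.0000 - (-2)·0.0000 - (-4)·0.0000) / (10) = -0.7000
  x2 = (1 - (3)·-0.7000 - (3)·0.0000 - (1)·0.0000) / (9) = 0.3444
  x3 = (-8 - (3)·-0.7000 - (-2)·0.3444 - (3)·0.0000) / (11) = -0.4737
  x4 = (4 - (1)·-0.7000 - (2)·0.3444 - (-2)·-0.4737) / (6) = 0.5106
Residual b − A·x = (1.4394, 0.9109, -1.5323, 0.0002); ∞-norm = 1.5323

1.5323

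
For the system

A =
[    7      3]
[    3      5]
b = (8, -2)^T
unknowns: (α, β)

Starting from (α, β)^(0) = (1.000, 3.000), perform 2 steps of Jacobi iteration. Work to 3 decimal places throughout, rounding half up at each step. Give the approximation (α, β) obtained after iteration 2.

(1.571, -0.314)

Iteration 1:
  α = (8 - (3)·3.000) / (7) = -0.143
  β = (-2 - (3)·1.000) / (5) = -1.000
Iteration 2:
  α = (8 - (3)·-1.000) / (7) = 1.571
  β = (-2 - (3)·-0.143) / (5) = -0.314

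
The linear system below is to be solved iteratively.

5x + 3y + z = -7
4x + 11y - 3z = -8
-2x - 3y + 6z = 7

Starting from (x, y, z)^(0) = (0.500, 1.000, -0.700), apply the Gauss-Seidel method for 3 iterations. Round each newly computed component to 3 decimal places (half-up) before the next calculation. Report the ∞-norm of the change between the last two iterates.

0.117

Iteration 1:
  x = (-7 - (3)·1.000 - (1)·-0.700) / (5) = -1.860
  y = (-8 - (4)·-1.860 - (-3)·-0.700) / (11) = -0.242
  z = (7 - (-2)·-1.860 - (-3)·-0.242) / (6) = 0.426
Iteration 2:
  x = (-7 - (3)·-0.242 - (1)·0.426) / (5) = -1.340
  y = (-8 - (4)·-1.340 - (-3)·0.426) / (11) = -0.124
  z = (7 - (-2)·-1.340 - (-3)·-0.124) / (6) = 0.658
Iteration 3:
  x = (-7 - (3)·-0.124 - (1)·0.658) / (5) = -1.457
  y = (-8 - (4)·-1.457 - (-3)·0.658) / (11) = -0.018
  z = (7 - (-2)·-1.457 - (-3)·-0.018) / (6) = 0.672
Change: (-0.117, 0.106, 0.014) → max |·| = 0.117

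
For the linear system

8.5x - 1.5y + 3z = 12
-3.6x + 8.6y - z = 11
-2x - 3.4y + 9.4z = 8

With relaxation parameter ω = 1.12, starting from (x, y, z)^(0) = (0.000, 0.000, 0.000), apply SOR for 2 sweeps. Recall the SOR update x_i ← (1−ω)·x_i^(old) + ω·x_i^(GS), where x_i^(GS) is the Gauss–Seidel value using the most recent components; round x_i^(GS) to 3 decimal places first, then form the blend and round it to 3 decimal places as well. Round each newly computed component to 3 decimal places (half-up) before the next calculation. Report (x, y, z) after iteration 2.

Iteration 1:
  x: GS value = (12 - (-1.5)·0.000 - (3)·0.000) / (8.5) = 1.412;  x ← (1−ω)·0.000 + ω·1.412 = 1.581
  y: GS value = (11 - (-3.6)·1.581 - (-1)·0.000) / (8.6) = 1.941;  y ← (1−ω)·0.000 + ω·1.941 = 2.174
  z: GS value = (8 - (-2)·1.581 - (-3.4)·2.174) / (9.4) = 1.974;  z ← (1−ω)·0.000 + ω·1.974 = 2.211
Iteration 2:
  x: GS value = (12 - (-1.5)·2.174 - (3)·2.211) / (8.5) = 1.015;  x ← (1−ω)·1.581 + ω·1.015 = 0.947
  y: GS value = (11 - (-3.6)·0.947 - (-1)·2.211) / (8.6) = 1.933;  y ← (1−ω)·2.174 + ω·1.933 = 1.904
  z: GS value = (8 - (-2)·0.947 - (-3.4)·1.904) / (9.4) = 1.741;  z ← (1−ω)·2.211 + ω·1.741 = 1.685

(0.947, 1.904, 1.685)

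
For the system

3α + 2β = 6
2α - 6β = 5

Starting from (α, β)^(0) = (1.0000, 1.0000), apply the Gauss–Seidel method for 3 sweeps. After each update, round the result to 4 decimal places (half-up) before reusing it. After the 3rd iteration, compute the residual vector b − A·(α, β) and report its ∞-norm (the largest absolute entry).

0.1371

Iteration 1:
  α = (6 - (2)·1.0000) / (3) = 1.3333
  β = (5 - (2)·1.3333) / (-6) = -0.3889
Iteration 2:
  α = (6 - (2)·-0.3889) / (3) = 2.2593
  β = (5 - (2)·2.2593) / (-6) = -0.0802
Iteration 3:
  α = (6 - (2)·-0.0802) / (3) = 2.0535
  β = (5 - (2)·2.0535) / (-6) = -0.1488
Residual b − A·x = (0.1371, 0.0002); ∞-norm = 0.1371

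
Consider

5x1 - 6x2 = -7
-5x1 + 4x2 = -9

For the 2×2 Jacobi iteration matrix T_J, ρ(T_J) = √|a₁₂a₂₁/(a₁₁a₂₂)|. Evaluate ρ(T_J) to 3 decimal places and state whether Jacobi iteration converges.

a₁₂a₂₁/(a₁₁a₂₂) = (-6)·(-5) / ((5)·(4)) = 1.500000
ρ = √|1.500000| = √1.500000 = 1.225
ρ > 1, so Jacobi diverges

1.225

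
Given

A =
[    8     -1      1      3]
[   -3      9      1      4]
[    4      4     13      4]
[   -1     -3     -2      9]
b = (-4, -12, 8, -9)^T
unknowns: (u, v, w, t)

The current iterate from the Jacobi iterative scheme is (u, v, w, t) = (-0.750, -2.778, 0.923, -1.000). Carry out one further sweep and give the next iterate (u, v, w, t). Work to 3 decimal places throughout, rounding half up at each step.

(-0.588, -1.241, 2.009, -1.804)

One sweep:
  u = (-4 - (-1)·-2.778 - (1)·0.923 - (3)·-1.000) / (8) = -0.588
  v = (-12 - (-3)·-0.750 - (1)·0.923 - (4)·-1.000) / (9) = -1.241
  w = (8 - (4)·-0.750 - (4)·-2.778 - (4)·-1.000) / (13) = 2.009
  t = (-9 - (-1)·-0.750 - (-3)·-2.778 - (-2)·0.923) / (9) = -1.804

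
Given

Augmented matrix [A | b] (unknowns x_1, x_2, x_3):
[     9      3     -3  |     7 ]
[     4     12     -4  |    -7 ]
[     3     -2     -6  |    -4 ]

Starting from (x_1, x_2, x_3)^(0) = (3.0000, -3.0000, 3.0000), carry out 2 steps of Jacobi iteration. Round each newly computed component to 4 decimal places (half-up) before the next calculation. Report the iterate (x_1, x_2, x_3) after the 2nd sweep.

Iteration 1:
  x_1 = (7 - (3)·-3.0000 - (-3)·3.0000) / (9) = 2.7778
  x_2 = (-7 - (4)·3.0000 - (-4)·3.0000) / (12) = -0.5833
  x_3 = (-4 - (3)·3.0000 - (-2)·-3.0000) / (-6) = 3.1667
Iteration 2:
  x_1 = (7 - (3)·-0.5833 - (-3)·3.1667) / (9) = 2.0278
  x_2 = (-7 - (4)·2.7778 - (-4)·3.1667) / (12) = -0.4537
  x_3 = (-4 - (3)·2.7778 - (-2)·-0.5833) / (-6) = 2.2500

(2.0278, -0.4537, 2.2500)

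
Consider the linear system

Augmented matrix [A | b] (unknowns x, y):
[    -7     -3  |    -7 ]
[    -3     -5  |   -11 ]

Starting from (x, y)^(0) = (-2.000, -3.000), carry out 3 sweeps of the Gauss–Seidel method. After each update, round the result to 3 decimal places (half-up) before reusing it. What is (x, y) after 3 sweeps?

Iteration 1:
  x = (-7 - (-3)·-3.000) / (-7) = 2.286
  y = (-11 - (-3)·2.286) / (-5) = 0.828
Iteration 2:
  x = (-7 - (-3)·0.828) / (-7) = 0.645
  y = (-11 - (-3)·0.645) / (-5) = 1.813
Iteration 3:
  x = (-7 - (-3)·1.813) / (-7) = 0.223
  y = (-11 - (-3)·0.223) / (-5) = 2.066

(0.223, 2.066)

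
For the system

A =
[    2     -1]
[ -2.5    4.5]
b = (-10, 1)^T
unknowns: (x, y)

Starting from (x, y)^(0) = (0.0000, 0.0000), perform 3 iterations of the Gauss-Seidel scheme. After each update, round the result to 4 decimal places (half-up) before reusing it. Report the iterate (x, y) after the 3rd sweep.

Iteration 1:
  x = (-10 - (-1)·0.0000) / (2) = -5.0000
  y = (1 - (-2.5)·-5.0000) / (4.5) = -2.5556
Iteration 2:
  x = (-10 - (-1)·-2.5556) / (2) = -6.2778
  y = (1 - (-2.5)·-6.2778) / (4.5) = -3.2654
Iteration 3:
  x = (-10 - (-1)·-3.2654) / (2) = -6.6327
  y = (1 - (-2.5)·-6.6327) / (4.5) = -3.4626

(-6.6327, -3.4626)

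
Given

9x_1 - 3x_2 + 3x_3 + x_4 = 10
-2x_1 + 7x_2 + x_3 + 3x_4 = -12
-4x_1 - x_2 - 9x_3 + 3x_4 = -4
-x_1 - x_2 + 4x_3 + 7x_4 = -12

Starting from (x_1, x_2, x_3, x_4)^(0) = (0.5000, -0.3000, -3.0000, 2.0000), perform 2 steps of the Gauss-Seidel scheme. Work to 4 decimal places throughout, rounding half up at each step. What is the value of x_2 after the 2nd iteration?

-0.7610

Iteration 1:
  x_1 = (10 - (-3)·-0.3000 - (3)·-3.0000 - (1)·2.0000) / (9) = 1.7889
  x_2 = (-12 - (-2)·1.7889 - (1)·-3.0000 - (3)·2.0000) / (7) = -1.6317
  x_3 = (-4 - (-4)·1.7889 - (-1)·-1.6317 - (3)·2.0000) / (-9) = 0.4973
  x_4 = (-12 - (-1)·1.7889 - (-1)·-1.6317 - (4)·0.4973) / (7) = -1.9760
Iteration 2:
  x_1 = (10 - (-3)·-1.6317 - (3)·0.4973 - (1)·-1.9760) / (9) = 0.6210
  x_2 = (-12 - (-2)·0.6210 - (1)·0.4973 - (3)·-1.9760) / (7) = -0.7610
  x_3 = (-4 - (-4)·0.6210 - (-1)·-0.7610 - (3)·-1.9760) / (-9) = -0.4057
  x_4 = (-12 - (-1)·0.6210 - (-1)·-0.7610 - (4)·-0.4057) / (7) = -1.5025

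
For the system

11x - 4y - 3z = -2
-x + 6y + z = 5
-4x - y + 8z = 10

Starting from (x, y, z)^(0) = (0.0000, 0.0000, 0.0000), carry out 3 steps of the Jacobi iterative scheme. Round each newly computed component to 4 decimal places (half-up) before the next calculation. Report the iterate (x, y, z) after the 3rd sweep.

Iteration 1:
  x = (-2 - (-4)·0.0000 - (-3)·0.0000) / (11) = -0.1818
  y = (5 - (-1)·0.0000 - (1)·0.0000) / (6) = 0.8333
  z = (10 - (-4)·0.0000 - (-1)·0.0000) / (8) = 1.2500
Iteration 2:
  x = (-2 - (-4)·0.8333 - (-3)·1.2500) / (11) = 0.4621
  y = (5 - (-1)·-0.1818 - (1)·1.2500) / (6) = 0.5947
  z = (10 - (-4)·-0.1818 - (-1)·0.8333) / (8) = 1.2633
Iteration 3:
  x = (-2 - (-4)·0.5947 - (-3)·1.2633) / (11) = 0.3790
  y = (5 - (-1)·0.4621 - (1)·1.2633) / (6) = 0.6998
  z = (10 - (-4)·0.4621 - (-1)·0.5947) / (8) = 1.5554

(0.3790, 0.6998, 1.5554)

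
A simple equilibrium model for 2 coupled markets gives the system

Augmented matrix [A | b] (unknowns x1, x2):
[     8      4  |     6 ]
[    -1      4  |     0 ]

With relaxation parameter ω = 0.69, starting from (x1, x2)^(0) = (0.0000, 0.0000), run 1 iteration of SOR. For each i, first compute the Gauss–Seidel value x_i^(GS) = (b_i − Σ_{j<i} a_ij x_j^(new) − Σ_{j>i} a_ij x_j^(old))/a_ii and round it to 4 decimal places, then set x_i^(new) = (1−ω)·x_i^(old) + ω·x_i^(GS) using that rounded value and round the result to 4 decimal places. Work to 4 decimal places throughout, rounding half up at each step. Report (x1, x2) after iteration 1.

Iteration 1:
  x1: GS value = (6 - (4)·0.0000) / (8) = 0.7500;  x1 ← (1−ω)·0.0000 + ω·0.7500 = 0.5175
  x2: GS value = (0 - (-1)·0.5175) / (4) = 0.1294;  x2 ← (1−ω)·0.0000 + ω·0.1294 = 0.0893

(0.5175, 0.0893)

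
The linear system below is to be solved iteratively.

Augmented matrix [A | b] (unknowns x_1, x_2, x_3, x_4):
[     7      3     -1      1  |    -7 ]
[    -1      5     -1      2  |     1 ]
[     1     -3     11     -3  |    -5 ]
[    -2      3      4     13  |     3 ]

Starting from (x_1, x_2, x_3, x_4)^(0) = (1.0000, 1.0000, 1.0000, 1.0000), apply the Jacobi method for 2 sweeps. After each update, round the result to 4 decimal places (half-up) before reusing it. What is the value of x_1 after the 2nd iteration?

-1.0637

Iteration 1:
  x_1 = (-7 - (3)·1.0000 - (-1)·1.0000 - (1)·1.0000) / (7) = -1.4286
  x_2 = (1 - (-1)·1.0000 - (-1)·1.0000 - (2)·1.0000) / (5) = 0.2000
  x_3 = (-5 - (1)·1.0000 - (-3)·1.0000 - (-3)·1.0000) / (11) = 0.0000
  x_4 = (3 - (-2)·1.0000 - (3)·1.0000 - (4)·1.0000) / (13) = -0.1538
Iteration 2:
  x_1 = (-7 - (3)·0.2000 - (-1)·0.0000 - (1)·-0.1538) / (7) = -1.0637
  x_2 = (1 - (-1)·-1.4286 - (-1)·0.0000 - (2)·-0.1538) / (5) = -0.0242
  x_3 = (-5 - (1)·-1.4286 - (-3)·0.2000 - (-3)·-0.1538) / (11) = -0.3121
  x_4 = (3 - (-2)·-1.4286 - (3)·0.2000 - (4)·0.0000) / (13) = -0.0352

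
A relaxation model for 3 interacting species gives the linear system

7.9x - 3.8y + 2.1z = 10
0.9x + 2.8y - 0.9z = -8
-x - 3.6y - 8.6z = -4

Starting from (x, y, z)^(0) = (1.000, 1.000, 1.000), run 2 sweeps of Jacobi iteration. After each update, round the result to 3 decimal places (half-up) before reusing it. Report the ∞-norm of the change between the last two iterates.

Iteration 1:
  x = (10 - (-3.8)·1.000 - (2.1)·1.000) / (7.9) = 1.481
  y = (-8 - (0.9)·1.000 - (-0.9)·1.000) / (2.8) = -2.857
  z = (-4 - (-1)·1.000 - (-3.6)·1.000) / (-8.6) = -0.070
Iteration 2:
  x = (10 - (-3.8)·-2.857 - (2.1)·-0.070) / (7.9) = -0.090
  y = (-8 - (0.9)·1.481 - (-0.9)·-0.070) / (2.8) = -3.356
  z = (-4 - (-1)·1.481 - (-3.6)·-2.857) / (-8.6) = 1.489
Change: (-1.571, -0.499, 1.559) → max |·| = 1.571

1.571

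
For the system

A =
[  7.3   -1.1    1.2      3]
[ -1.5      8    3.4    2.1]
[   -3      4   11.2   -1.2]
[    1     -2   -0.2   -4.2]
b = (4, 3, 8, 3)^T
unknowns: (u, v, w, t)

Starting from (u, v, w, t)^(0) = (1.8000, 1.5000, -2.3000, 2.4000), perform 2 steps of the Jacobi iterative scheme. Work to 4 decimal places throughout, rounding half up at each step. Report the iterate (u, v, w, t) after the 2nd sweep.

Iteration 1:
  u = (4 - (-1.1)·1.5000 - (1.2)·-2.3000 - (3)·2.4000) / (7.3) = 0.1658
  v = (3 - (-1.5)·1.8000 - (3.4)·-2.3000 - (2.1)·2.4000) / (8) = 1.0600
  w = (8 - (-3)·1.8000 - (4)·1.5000 - (-1.2)·2.4000) / (11.2) = 0.9179
  t = (3 - (1)·1.8000 - (-2)·1.5000 - (-0.2)·-2.3000) / (-4.2) = -0.8905
Iteration 2:
  u = (4 - (-1.1)·1.0600 - (1.2)·0.9179 - (3)·-0.8905) / (7.3) = 0.9227
  v = (3 - (-1.5)·0.1658 - (3.4)·0.9179 - (2.1)·-0.8905) / (8) = 0.2497
  w = (8 - (-3)·0.1658 - (4)·1.0600 - (-1.2)·-0.8905) / (11.2) = 0.2847
  t = (3 - (1)·0.1658 - (-2)·1.0600 - (-0.2)·0.9179) / (-4.2) = -1.2233

(0.9227, 0.2497, 0.2847, -1.2233)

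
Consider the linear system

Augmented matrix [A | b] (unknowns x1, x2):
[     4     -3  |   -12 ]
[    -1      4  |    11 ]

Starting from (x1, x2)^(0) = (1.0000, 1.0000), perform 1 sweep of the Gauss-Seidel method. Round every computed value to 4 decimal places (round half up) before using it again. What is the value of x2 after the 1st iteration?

Iteration 1:
  x1 = (-12 - (-3)·1.0000) / (4) = -2.2500
  x2 = (11 - (-1)·-2.2500) / (4) = 2.1875

2.1875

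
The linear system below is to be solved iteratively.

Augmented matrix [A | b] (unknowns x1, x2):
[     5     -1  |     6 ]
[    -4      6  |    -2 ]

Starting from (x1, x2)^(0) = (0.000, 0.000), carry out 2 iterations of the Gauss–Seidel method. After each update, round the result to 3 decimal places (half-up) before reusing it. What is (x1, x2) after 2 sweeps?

(1.293, 0.529)

Iteration 1:
  x1 = (6 - (-1)·0.000) / (5) = 1.200
  x2 = (-2 - (-4)·1.200) / (6) = 0.467
Iteration 2:
  x1 = (6 - (-1)·0.467) / (5) = 1.293
  x2 = (-2 - (-4)·1.293) / (6) = 0.529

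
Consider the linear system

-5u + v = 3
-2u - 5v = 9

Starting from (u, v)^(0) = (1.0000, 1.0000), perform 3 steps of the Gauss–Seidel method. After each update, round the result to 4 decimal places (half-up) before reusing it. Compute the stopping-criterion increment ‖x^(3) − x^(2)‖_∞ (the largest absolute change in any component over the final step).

0.0422

Iteration 1:
  u = (3 - (1)·1.0000) / (-5) = -0.4000
  v = (9 - (-2)·-0.4000) / (-5) = -1.6400
Iteration 2:
  u = (3 - (1)·-1.6400) / (-5) = -0.9280
  v = (9 - (-2)·-0.9280) / (-5) = -1.4288
Iteration 3:
  u = (3 - (1)·-1.4288) / (-5) = -0.8858
  v = (9 - (-2)·-0.8858) / (-5) = -1.4457
Change: (0.0422, -0.0169) → max |·| = 0.0422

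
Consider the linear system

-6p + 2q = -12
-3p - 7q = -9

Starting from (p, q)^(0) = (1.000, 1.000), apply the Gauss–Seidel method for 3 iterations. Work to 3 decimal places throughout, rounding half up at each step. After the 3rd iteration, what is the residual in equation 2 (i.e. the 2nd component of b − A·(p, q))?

-0.002

Iteration 1:
  p = (-12 - (2)·1.000) / (-6) = 2.333
  q = (-9 - (-3)·2.333) / (-7) = 0.286
Iteration 2:
  p = (-12 - (2)·0.286) / (-6) = 2.095
  q = (-9 - (-3)·2.095) / (-7) = 0.388
Iteration 3:
  p = (-12 - (2)·0.388) / (-6) = 2.129
  q = (-9 - (-3)·2.129) / (-7) = 0.373
Residual b − A·x = (0.028, -0.002)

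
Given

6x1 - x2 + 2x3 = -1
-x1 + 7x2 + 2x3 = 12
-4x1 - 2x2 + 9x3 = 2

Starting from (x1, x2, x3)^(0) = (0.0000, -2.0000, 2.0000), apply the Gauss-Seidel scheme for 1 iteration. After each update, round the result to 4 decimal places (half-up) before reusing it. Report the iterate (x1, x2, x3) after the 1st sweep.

Iteration 1:
  x1 = (-1 - (-1)·-2.0000 - (2)·2.0000) / (6) = -1.1667
  x2 = (12 - (-1)·-1.1667 - (2)·2.0000) / (7) = 0.9762
  x3 = (2 - (-4)·-1.1667 - (-2)·0.9762) / (9) = -0.0794

(-1.1667, 0.9762, -0.0794)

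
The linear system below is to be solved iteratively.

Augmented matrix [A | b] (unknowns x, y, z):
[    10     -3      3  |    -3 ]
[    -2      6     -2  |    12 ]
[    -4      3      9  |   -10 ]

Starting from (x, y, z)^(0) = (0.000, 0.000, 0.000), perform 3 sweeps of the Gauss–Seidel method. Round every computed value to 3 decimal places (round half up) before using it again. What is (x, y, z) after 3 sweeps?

(0.583, 1.764, -1.440)

Iteration 1:
  x = (-3 - (-3)·0.000 - (3)·0.000) / (10) = -0.300
  y = (12 - (-2)·-0.300 - (-2)·0.000) / (6) = 1.900
  z = (-10 - (-4)·-0.300 - (3)·1.900) / (9) = -1.878
Iteration 2:
  x = (-3 - (-3)·1.900 - (3)·-1.878) / (10) = 0.833
  y = (12 - (-2)·0.833 - (-2)·-1.878) / (6) = 1.652
  z = (-10 - (-4)·0.833 - (3)·1.652) / (9) = -1.292
Iteration 3:
  x = (-3 - (-3)·1.652 - (3)·-1.292) / (10) = 0.583
  y = (12 - (-2)·0.583 - (-2)·-1.292) / (6) = 1.764
  z = (-10 - (-4)·0.583 - (3)·1.764) / (9) = -1.440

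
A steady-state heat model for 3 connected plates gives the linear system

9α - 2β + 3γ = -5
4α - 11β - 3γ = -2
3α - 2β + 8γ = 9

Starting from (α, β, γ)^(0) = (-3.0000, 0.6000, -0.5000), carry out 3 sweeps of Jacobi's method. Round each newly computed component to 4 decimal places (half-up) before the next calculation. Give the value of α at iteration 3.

-1.0238

Iteration 1:
  α = (-5 - (-2)·0.6000 - (3)·-0.5000) / (9) = -0.2556
  β = (-2 - (4)·-3.0000 - (-3)·-0.5000) / (-11) = -0.7727
  γ = (9 - (3)·-3.0000 - (-2)·0.6000) / (8) = 2.4000
Iteration 2:
  α = (-5 - (-2)·-0.7727 - (3)·2.4000) / (9) = -1.5273
  β = (-2 - (4)·-0.2556 - (-3)·2.4000) / (-11) = -0.5657
  γ = (9 - (3)·-0.2556 - (-2)·-0.7727) / (8) = 1.0277
Iteration 3:
  α = (-5 - (-2)·-0.5657 - (3)·1.0277) / (9) = -1.0238
  β = (-2 - (4)·-1.5273 - (-3)·1.0277) / (-11) = -0.6538
  γ = (9 - (3)·-1.5273 - (-2)·-0.5657) / (8) = 1.5563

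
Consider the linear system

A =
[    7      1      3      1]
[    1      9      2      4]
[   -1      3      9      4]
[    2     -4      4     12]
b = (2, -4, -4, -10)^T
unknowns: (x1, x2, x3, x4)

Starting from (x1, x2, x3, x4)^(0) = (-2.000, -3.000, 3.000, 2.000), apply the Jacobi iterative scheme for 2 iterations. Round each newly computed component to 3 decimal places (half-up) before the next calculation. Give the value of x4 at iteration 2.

-1.098

Iteration 1:
  x1 = (2 - (1)·-3.000 - (3)·3.000 - (1)·2.000) / (7) = -0.857
  x2 = (-4 - (1)·-2.000 - (2)·3.000 - (4)·2.000) / (9) = -1.778
  x3 = (-4 - (-1)·-2.000 - (3)·-3.000 - (4)·2.000) / (9) = -0.556
  x4 = (-10 - (2)·-2.000 - (-4)·-3.000 - (4)·3.000) / (12) = -2.500
Iteration 2:
  x1 = (2 - (1)·-1.778 - (3)·-0.556 - (1)·-2.500) / (7) = 1.135
  x2 = (-4 - (1)·-0.857 - (2)·-0.556 - (4)·-2.500) / (9) = 0.885
  x3 = (-4 - (-1)·-0.857 - (3)·-1.778 - (4)·-2.500) / (9) = 1.164
  x4 = (-10 - (2)·-0.857 - (-4)·-1.778 - (4)·-0.556) / (12) = -1.098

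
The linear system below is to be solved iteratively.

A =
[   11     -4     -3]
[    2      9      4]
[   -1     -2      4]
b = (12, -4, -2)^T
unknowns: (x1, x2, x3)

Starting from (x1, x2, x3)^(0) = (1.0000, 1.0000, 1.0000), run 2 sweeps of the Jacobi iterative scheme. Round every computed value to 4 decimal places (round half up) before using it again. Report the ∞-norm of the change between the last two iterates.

0.9722

Iteration 1:
  x1 = (12 - (-4)·1.0000 - (-3)·1.0000) / (11) = 1.7273
  x2 = (-4 - (2)·1.0000 - (4)·1.0000) / (9) = -1.1111
  x3 = (-2 - (-1)·1.0000 - (-2)·1.0000) / (4) = 0.2500
Iteration 2:
  x1 = (12 - (-4)·-1.1111 - (-3)·0.2500) / (11) = 0.7551
  x2 = (-4 - (2)·1.7273 - (4)·0.2500) / (9) = -0.9394
  x3 = (-2 - (-1)·1.7273 - (-2)·-1.1111) / (4) = -0.6237
Change: (-0.9722, 0.1717, -0.8737) → max |·| = 0.9722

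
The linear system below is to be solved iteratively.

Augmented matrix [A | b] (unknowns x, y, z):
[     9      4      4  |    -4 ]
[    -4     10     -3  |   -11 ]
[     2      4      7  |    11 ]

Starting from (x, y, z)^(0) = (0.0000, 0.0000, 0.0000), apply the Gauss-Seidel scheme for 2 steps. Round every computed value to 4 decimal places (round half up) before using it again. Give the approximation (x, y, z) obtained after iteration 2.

Iteration 1:
  x = (-4 - (4)·0.0000 - (4)·0.0000) / (9) = -0.4444
  y = (-11 - (-4)·-0.4444 - (-3)·0.0000) / (10) = -1.2778
  z = (11 - (2)·-0.4444 - (4)·-1.2778) / (7) = 2.4286
Iteration 2:
  x = (-4 - (4)·-1.2778 - (4)·2.4286) / (9) = -0.9559
  y = (-11 - (-4)·-0.9559 - (-3)·2.4286) / (10) = -0.7538
  z = (11 - (2)·-0.9559 - (4)·-0.7538) / (7) = 2.2753

(-0.9559, -0.7538, 2.2753)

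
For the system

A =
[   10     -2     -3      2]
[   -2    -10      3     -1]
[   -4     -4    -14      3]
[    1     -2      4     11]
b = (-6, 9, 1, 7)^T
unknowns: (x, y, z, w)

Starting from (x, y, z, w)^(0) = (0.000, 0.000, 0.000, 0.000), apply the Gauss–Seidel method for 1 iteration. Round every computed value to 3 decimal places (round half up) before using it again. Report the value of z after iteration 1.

Iteration 1:
  x = (-6 - (-2)·0.000 - (-3)·0.000 - (2)·0.000) / (10) = -0.600
  y = (9 - (-2)·-0.600 - (3)·0.000 - (-1)·0.000) / (-10) = -0.780
  z = (1 - (-4)·-0.600 - (-4)·-0.780 - (3)·0.000) / (-14) = 0.323
  w = (7 - (1)·-0.600 - (-2)·-0.780 - (4)·0.323) / (11) = 0.432

0.323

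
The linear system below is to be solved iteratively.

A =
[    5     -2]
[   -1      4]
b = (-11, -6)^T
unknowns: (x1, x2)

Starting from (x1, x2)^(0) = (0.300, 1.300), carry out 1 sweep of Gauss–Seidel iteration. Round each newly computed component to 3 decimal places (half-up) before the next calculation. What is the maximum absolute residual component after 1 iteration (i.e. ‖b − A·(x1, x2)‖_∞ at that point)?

6.440

Iteration 1:
  x1 = (-11 - (-2)·1.300) / (5) = -1.680
  x2 = (-6 - (-1)·-1.680) / (4) = -1.920
Residual b − A·x = (-6.440, 0.000); ∞-norm = 6.440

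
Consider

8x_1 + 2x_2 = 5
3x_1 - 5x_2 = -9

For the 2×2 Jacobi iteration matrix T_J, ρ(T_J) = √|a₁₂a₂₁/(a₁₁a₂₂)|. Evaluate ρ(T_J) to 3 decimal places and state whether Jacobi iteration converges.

0.387

a₁₂a₂₁/(a₁₁a₂₂) = (2)·(3) / ((8)·(-5)) = -0.150000
ρ = √|-0.150000| = √0.150000 = 0.387
ρ < 1, so Jacobi converges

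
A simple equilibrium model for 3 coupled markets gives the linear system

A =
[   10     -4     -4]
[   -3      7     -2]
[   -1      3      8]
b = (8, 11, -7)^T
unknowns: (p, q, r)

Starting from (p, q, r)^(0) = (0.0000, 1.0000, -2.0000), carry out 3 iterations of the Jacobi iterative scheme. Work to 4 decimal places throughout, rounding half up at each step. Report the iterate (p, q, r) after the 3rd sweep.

Iteration 1:
  p = (8 - (-4)·1.0000 - (-4)·-2.0000) / (10) = 0.4000
  q = (11 - (-3)·0.0000 - (-2)·-2.0000) / (7) = 1.0000
  r = (-7 - (-1)·0.0000 - (3)·1.0000) / (8) = -1.2500
Iteration 2:
  p = (8 - (-4)·1.0000 - (-4)·-1.2500) / (10) = 0.7000
  q = (11 - (-3)·0.4000 - (-2)·-1.2500) / (7) = 1.3857
  r = (-7 - (-1)·0.4000 - (3)·1.0000) / (8) = -1.2000
Iteration 3:
  p = (8 - (-4)·1.3857 - (-4)·-1.2000) / (10) = 0.8743
  q = (11 - (-3)·0.7000 - (-2)·-1.2000) / (7) = 1.5286
  r = (-7 - (-1)·0.7000 - (3)·1.3857) / (8) = -1.3071

(0.8743, 1.5286, -1.3071)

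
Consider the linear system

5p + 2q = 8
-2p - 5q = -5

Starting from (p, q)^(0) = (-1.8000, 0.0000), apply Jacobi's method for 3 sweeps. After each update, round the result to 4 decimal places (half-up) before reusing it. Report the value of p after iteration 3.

Iteration 1:
  p = (8 - (2)·0.0000) / (5) = 1.6000
  q = (-5 - (-2)·-1.8000) / (-5) = 1.7200
Iteration 2:
  p = (8 - (2)·1.7200) / (5) = 0.9120
  q = (-5 - (-2)·1.6000) / (-5) = 0.3600
Iteration 3:
  p = (8 - (2)·0.3600) / (5) = 1.4560
  q = (-5 - (-2)·0.9120) / (-5) = 0.6352

1.4560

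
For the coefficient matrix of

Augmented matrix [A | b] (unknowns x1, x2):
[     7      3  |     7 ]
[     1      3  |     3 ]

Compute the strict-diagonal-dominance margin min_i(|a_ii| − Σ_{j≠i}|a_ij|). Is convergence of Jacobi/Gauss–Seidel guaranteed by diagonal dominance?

row 1: |7| − (3) = 4
row 2: |3| − (1) = 2
minimum over rows = 2 → strictly diagonally dominant (convergence guaranteed)

2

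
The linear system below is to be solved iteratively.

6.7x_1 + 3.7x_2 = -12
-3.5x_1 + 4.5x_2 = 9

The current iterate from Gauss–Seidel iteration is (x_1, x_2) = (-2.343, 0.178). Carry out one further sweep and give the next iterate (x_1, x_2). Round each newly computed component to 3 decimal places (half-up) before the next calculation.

(-1.889, 0.531)

One sweep:
  x_1 = (-12 - (3.7)·0.178) / (6.7) = -1.889
  x_2 = (9 - (-3.5)·-1.889) / (4.5) = 0.531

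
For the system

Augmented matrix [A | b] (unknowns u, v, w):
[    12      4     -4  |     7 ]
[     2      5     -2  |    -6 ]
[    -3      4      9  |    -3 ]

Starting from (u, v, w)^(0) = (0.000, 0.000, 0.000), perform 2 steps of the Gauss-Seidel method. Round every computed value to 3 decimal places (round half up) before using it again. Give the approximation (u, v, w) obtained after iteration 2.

(1.227, -1.492, 0.739)

Iteration 1:
  u = (7 - (4)·0.000 - (-4)·0.000) / (12) = 0.583
  v = (-6 - (2)·0.583 - (-2)·0.000) / (5) = -1.433
  w = (-3 - (-3)·0.583 - (4)·-1.433) / (9) = 0.498
Iteration 2:
  u = (7 - (4)·-1.433 - (-4)·0.498) / (12) = 1.227
  v = (-6 - (2)·1.227 - (-2)·0.498) / (5) = -1.492
  w = (-3 - (-3)·1.227 - (4)·-1.492) / (9) = 0.739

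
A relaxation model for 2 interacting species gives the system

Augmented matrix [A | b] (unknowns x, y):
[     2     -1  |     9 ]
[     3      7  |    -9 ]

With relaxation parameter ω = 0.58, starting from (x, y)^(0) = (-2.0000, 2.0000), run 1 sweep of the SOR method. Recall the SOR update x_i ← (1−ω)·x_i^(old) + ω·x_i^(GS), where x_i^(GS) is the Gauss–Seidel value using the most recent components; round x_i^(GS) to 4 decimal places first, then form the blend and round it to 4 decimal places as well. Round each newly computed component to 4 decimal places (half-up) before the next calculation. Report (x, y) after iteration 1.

(2.3500, -0.4899)

Iteration 1:
  x: GS value = (9 - (-1)·2.0000) / (2) = 5.5000;  x ← (1−ω)·-2.0000 + ω·5.5000 = 2.3500
  y: GS value = (-9 - (3)·2.3500) / (7) = -2.2929;  y ← (1−ω)·2.0000 + ω·-2.2929 = -0.4899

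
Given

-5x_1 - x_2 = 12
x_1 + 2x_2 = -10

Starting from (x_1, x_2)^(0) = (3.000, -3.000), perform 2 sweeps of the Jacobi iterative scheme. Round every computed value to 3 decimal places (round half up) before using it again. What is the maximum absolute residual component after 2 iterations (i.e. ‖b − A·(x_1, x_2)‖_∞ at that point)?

2.400

Iteration 1:
  x_1 = (12 - (-1)·-3.000) / (-5) = -1.800
  x_2 = (-10 - (1)·3.000) / (2) = -6.500
Iteration 2:
  x_1 = (12 - (-1)·-6.500) / (-5) = -1.100
  x_2 = (-10 - (1)·-1.800) / (2) = -4.100
Residual b − A·x = (2.400, -0.700); ∞-norm = 2.400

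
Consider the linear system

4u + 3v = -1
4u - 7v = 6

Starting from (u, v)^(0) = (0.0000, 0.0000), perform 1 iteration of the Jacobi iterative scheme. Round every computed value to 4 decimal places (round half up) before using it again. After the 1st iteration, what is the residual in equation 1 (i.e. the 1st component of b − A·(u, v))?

Iteration 1:
  u = (-1 - (3)·0.0000) / (4) = -0.2500
  v = (6 - (4)·0.0000) / (-7) = -0.8571
Residual b − A·x = (2.5713, 1.0003)

2.5713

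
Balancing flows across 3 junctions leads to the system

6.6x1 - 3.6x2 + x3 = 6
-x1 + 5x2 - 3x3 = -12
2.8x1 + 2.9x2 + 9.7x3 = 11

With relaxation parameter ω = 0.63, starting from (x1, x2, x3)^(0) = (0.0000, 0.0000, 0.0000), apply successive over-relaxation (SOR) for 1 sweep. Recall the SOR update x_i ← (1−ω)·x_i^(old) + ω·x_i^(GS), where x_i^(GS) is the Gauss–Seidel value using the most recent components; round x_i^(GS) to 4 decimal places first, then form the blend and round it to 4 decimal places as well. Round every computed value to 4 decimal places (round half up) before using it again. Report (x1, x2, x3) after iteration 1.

(0.5727, -1.4399, 0.8815)

Iteration 1:
  x1: GS value = (6 - (-3.6)·0.0000 - (1)·0.0000) / (6.6) = 0.9091;  x1 ← (1−ω)·0.0000 + ω·0.9091 = 0.5727
  x2: GS value = (-12 - (-1)·0.5727 - (-3)·0.0000) / (5) = -2.2855;  x2 ← (1−ω)·0.0000 + ω·-2.2855 = -1.4399
  x3: GS value = (11 - (2.8)·0.5727 - (2.9)·-1.4399) / (9.7) = 1.3992;  x3 ← (1−ω)·0.0000 + ω·1.3992 = 0.8815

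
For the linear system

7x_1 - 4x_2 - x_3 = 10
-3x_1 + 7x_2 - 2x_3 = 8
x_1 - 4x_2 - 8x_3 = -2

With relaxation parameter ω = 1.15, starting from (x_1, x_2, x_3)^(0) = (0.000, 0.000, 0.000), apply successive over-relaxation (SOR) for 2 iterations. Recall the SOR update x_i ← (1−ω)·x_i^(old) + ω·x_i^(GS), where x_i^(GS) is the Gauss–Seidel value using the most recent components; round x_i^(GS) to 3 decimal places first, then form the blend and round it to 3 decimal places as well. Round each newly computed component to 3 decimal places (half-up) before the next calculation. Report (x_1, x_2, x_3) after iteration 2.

(2.678, 2.086, -0.422)

Iteration 1:
  x_1: GS value = (10 - (-4)·0.000 - (-1)·0.000) / (7) = 1.429;  x_1 ← (1−ω)·0.000 + ω·1.429 = 1.643
  x_2: GS value = (8 - (-3)·1.643 - (-2)·0.000) / (7) = 1.847;  x_2 ← (1−ω)·0.000 + ω·1.847 = 2.124
  x_3: GS value = (-2 - (1)·1.643 - (-4)·2.124) / (-8) = -0.607;  x_3 ← (1−ω)·0.000 + ω·-0.607 = -0.698
Iteration 2:
  x_1: GS value = (10 - (-4)·2.124 - (-1)·-0.698) / (7) = 2.543;  x_1 ← (1−ω)·1.643 + ω·2.543 = 2.678
  x_2: GS value = (8 - (-3)·2.678 - (-2)·-0.698) / (7) = 2.091;  x_2 ← (1−ω)·2.124 + ω·2.091 = 2.086
  x_3: GS value = (-2 - (1)·2.678 - (-4)·2.086) / (-8) = -0.458;  x_3 ← (1−ω)·-0.698 + ω·-0.458 = -0.422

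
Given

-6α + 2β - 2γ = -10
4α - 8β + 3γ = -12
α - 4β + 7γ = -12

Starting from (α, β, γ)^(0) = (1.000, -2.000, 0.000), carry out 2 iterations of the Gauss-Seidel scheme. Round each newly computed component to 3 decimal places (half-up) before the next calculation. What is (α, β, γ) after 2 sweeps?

Iteration 1:
  α = (-10 - (2)·-2.000 - (-2)·0.000) / (-6) = 1.000
  β = (-12 - (4)·1.000 - (3)·0.000) / (-8) = 2.000
  γ = (-12 - (1)·1.000 - (-4)·2.000) / (7) = -0.714
Iteration 2:
  α = (-10 - (2)·2.000 - (-2)·-0.714) / (-6) = 2.571
  β = (-12 - (4)·2.571 - (3)·-0.714) / (-8) = 2.518
  γ = (-12 - (1)·2.571 - (-4)·2.518) / (7) = -0.643

(2.571, 2.518, -0.643)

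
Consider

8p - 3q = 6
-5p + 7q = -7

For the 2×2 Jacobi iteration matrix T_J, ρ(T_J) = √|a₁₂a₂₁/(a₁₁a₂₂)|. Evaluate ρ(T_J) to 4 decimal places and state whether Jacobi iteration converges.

a₁₂a₂₁/(a₁₁a₂₂) = (-3)·(-5) / ((8)·(7)) = 0.267857
ρ = √|0.267857| = √0.267857 = 0.5175
ρ < 1, so Jacobi converges

0.5175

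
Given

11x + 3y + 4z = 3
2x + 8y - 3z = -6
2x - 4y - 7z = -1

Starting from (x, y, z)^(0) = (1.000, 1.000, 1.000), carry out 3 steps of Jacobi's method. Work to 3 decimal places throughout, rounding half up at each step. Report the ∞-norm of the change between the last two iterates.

0.296

Iteration 1:
  x = (3 - (3)·1.000 - (4)·1.000) / (11) = -0.364
  y = (-6 - (2)·1.000 - (-3)·1.000) / (8) = -0.625
  z = (-1 - (2)·1.000 - (-4)·1.000) / (-7) = -0.143
Iteration 2:
  x = (3 - (3)·-0.625 - (4)·-0.143) / (11) = 0.495
  y = (-6 - (2)·-0.364 - (-3)·-0.143) / (8) = -0.713
  z = (-1 - (2)·-0.364 - (-4)·-0.625) / (-7) = 0.396
Iteration 3:
  x = (3 - (3)·-0.713 - (4)·0.396) / (11) = 0.323
  y = (-6 - (2)·0.495 - (-3)·0.396) / (8) = -0.725
  z = (-1 - (2)·0.495 - (-4)·-0.713) / (-7) = 0.692
Change: (-0.172, -0.012, 0.296) → max |·| = 0.296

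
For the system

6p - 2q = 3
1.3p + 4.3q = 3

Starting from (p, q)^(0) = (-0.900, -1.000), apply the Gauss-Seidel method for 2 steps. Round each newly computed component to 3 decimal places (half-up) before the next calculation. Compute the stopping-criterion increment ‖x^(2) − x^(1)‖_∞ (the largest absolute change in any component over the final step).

0.549

Iteration 1:
  p = (3 - (-2)·-1.000) / (6) = 0.167
  q = (3 - (1.3)·0.167) / (4.3) = 0.647
Iteration 2:
  p = (3 - (-2)·0.647) / (6) = 0.716
  q = (3 - (1.3)·0.716) / (4.3) = 0.481
Change: (0.549, -0.166) → max |·| = 0.549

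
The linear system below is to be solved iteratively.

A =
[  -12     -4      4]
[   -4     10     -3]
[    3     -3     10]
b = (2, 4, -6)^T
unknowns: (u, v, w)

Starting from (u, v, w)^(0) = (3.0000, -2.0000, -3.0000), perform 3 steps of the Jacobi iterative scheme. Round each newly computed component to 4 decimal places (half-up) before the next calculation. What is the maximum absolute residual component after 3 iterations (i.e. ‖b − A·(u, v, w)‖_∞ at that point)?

3.5098

Iteration 1:
  u = (2 - (-4)·-2.0000 - (4)·-3.0000) / (-12) = -0.5000
  v = (4 - (-4)·3.0000 - (-3)·-3.0000) / (10) = 0.7000
  w = (-6 - (3)·3.0000 - (-3)·-2.0000) / (10) = -2.1000
Iteration 2:
  u = (2 - (-4)·0.7000 - (4)·-2.1000) / (-12) = -1.1000
  v = (4 - (-4)·-0.5000 - (-3)·-2.1000) / (10) = -0.4300
  w = (-6 - (3)·-0.5000 - (-3)·0.7000) / (10) = -0.2400
Iteration 3:
  u = (2 - (-4)·-0.4300 - (4)·-0.2400) / (-12) = -0.1033
  v = (4 - (-4)·-1.1000 - (-3)·-0.2400) / (10) = -0.1120
  w = (-6 - (3)·-1.1000 - (-3)·-0.4300) / (10) = -0.3990
Residual b − A·x = (1.9084, 3.5098, -2.0361); ∞-norm = 3.5098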